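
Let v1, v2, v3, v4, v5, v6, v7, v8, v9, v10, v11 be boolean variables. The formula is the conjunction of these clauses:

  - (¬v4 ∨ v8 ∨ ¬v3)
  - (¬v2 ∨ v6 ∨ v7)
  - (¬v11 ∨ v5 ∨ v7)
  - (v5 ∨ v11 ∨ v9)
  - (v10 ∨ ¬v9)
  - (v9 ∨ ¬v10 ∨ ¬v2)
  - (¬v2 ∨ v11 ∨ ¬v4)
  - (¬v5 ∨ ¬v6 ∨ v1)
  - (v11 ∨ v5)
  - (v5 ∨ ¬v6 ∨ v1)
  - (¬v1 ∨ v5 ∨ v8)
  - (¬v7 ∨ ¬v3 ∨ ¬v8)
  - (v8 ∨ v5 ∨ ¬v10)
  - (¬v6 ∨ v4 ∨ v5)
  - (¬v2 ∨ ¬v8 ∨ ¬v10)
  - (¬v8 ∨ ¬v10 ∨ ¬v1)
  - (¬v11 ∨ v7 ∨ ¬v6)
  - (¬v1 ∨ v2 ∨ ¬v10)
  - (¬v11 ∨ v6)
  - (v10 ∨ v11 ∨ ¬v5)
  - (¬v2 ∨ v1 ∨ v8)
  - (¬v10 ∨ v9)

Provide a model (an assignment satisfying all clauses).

v1=False, v2=False, v3=True, v4=True, v5=True, v6=False, v7=False, v8=True, v9=True, v10=True, v11=False

Check each clause:
  1. (v8 ∨ ¬v4 ∨ ¬v3) — v8 is true.
  2. (v6 ∨ v7 ∨ ¬v2) — ¬v2 is true.
  3. (v5 ∨ ¬v11 ∨ v7) — ¬v11 is true.
  4. (v11 ∨ v5 ∨ v9) — v9 is true.
  5. (¬v9 ∨ v10) — v10 is true.
  6. (¬v2 ∨ v9 ∨ ¬v10) — v9 is true.
  7. (¬v2 ∨ v11 ∨ ¬v4) — ¬v2 is true.
  8. (¬v5 ∨ v1 ∨ ¬v6) — ¬v6 is true.
  9. (v5 ∨ v11) — v5 is true.
  10. (v5 ∨ v1 ∨ ¬v6) — ¬v6 is true.
  11. (v5 ∨ ¬v1 ∨ v8) — v8 is true.
  12. (¬v3 ∨ ¬v8 ∨ ¬v7) — ¬v7 is true.
  13. (v5 ∨ ¬v10 ∨ v8) — v8 is true.
  14. (v5 ∨ ¬v6 ∨ v4) — ¬v6 is true.
  15. (¬v10 ∨ ¬v8 ∨ ¬v2) — ¬v2 is true.
  16. (¬v1 ∨ ¬v8 ∨ ¬v10) — ¬v1 is true.
  17. (v7 ∨ ¬v6 ∨ ¬v11) — ¬v6 is true.
  18. (v2 ∨ ¬v10 ∨ ¬v1) — ¬v1 is true.
  19. (v6 ∨ ¬v11) — ¬v11 is true.
  20. (¬v5 ∨ v10 ∨ v11) — v10 is true.
  21. (v8 ∨ ¬v2 ∨ v1) — v8 is true.
  22. (v9 ∨ ¬v10) — v9 is true.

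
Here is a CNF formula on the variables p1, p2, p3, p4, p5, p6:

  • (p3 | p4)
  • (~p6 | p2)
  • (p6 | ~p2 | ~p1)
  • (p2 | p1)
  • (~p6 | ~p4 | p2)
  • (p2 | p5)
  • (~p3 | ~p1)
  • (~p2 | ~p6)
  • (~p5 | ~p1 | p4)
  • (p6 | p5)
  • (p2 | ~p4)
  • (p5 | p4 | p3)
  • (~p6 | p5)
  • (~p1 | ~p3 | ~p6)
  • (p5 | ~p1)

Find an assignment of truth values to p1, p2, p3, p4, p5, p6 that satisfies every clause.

p1 = F, p2 = T, p3 = T, p4 = T, p5 = T, p6 = F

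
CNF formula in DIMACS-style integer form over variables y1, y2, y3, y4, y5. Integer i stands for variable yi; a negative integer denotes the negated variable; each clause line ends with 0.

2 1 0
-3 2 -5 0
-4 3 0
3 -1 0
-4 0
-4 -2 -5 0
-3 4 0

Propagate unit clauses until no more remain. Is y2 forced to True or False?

True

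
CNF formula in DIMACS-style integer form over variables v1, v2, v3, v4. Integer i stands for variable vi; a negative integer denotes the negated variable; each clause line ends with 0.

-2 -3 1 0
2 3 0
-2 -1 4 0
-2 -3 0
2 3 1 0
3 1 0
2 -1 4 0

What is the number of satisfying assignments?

Satisfying assignments:
  v1=F v2=F v3=T v4=F
  v1=F v2=F v3=T v4=T
  v1=T v2=F v3=T v4=T
  v1=T v2=T v3=F v4=T
That's 4 in total.

4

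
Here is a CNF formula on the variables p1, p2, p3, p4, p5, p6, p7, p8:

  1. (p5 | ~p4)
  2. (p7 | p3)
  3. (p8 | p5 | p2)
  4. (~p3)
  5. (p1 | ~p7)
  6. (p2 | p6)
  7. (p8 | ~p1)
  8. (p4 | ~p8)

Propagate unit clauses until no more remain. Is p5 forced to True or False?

Unit clause (~p3) sets p3 = False.
(p3 | p7): since p3 = False, the clause reduces to (p7). p7 = True.
(~p7 | p1): since p7 = True, the clause reduces to (p1). p1 = True.
(~p1 | p8) with p1 = True leaves only p8, so p8 = True.
In (p4 | ~p8), ~p8 is now false; p4 must hold, so p4 = True.
In (p5 | ~p4), ~p4 is now false; p5 must hold, so p5 = True.

True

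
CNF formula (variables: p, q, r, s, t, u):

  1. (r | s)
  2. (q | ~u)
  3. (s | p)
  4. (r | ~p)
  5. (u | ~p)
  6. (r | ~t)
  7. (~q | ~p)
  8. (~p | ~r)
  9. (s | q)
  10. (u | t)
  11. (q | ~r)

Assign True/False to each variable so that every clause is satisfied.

p=0  q=1  r=1  s=1  t=1  u=1

s occurs only positively in the remaining clauses — set s = True.
Branch on p: take p = False.
For the remaining variables, q = True, r = True, t = True, u = True works.
Every clause has at least one true literal under this assignment.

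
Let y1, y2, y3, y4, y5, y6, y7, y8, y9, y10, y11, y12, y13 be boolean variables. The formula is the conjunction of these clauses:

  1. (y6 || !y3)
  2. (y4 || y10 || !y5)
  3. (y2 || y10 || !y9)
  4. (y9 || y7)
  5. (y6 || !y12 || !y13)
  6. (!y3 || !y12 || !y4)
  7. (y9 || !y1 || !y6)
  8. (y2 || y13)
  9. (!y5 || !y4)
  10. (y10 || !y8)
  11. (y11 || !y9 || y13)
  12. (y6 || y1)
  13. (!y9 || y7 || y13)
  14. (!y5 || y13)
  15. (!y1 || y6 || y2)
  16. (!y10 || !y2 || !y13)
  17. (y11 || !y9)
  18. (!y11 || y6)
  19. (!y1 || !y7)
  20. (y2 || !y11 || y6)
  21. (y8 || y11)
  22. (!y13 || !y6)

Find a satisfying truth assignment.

y5 occurs only negated in the remaining clauses — set y5 = False.
Branch on y1: take y1 = False.
  then y6 is forced to True.
  then y13 is forced to False.
  then y2 is forced to True.
Branch on y3: take y3 = True.
Try y4 = False.
The remaining clauses are satisfied by y7 = True, y8 = False, y9 = False, y10 = True, y11 = True, y12 = True.
Every clause has at least one true literal under this assignment.
Check each clause:
  1. (!y3 || y6) — y6 is true.
  2. (y10 || !y5 || y4) — y10 is true.
  3. (y10 || !y9 || y2) — y2 is true.
  4. (y7 || y9) — y7 is true.
  5. (!y13 || !y12 || y6) — !y13 is true.
  6. (!y4 || !y12 || !y3) — !y4 is true.
  7. (!y1 || !y6 || y9) — !y1 is true.
  8. (y13 || y2) — y2 is true.
  9. (!y4 || !y5) — !y5 is true.
  10. (y10 || !y8) — !y8 is true.
  11. (y11 || !y9 || y13) — y11 is true.
  12. (y6 || y1) — y6 is true.
  13. (!y9 || y13 || y7) — y7 is true.
  14. (!y5 || y13) — !y5 is true.
  15. (y6 || !y1 || y2) — y2 is true.
  16. (!y10 || !y13 || !y2) — !y13 is true.
  17. (y11 || !y9) — y11 is true.
  18. (y6 || !y11) — y6 is true.
  19. (!y7 || !y1) — !y1 is true.
  20. (y2 || y6 || !y11) — y2 is true.
  21. (y11 || y8) — y11 is true.
  22. (!y13 || !y6) — !y13 is true.

y1 = 0, y2 = 1, y3 = 1, y4 = 0, y5 = 0, y6 = 1, y7 = 1, y8 = 0, y9 = 0, y10 = 1, y11 = 1, y12 = 1, y13 = 0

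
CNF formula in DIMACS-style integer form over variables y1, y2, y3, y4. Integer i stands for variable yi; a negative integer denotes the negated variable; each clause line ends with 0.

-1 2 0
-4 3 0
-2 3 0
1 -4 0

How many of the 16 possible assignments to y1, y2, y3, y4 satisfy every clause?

5

The models are:
  y1=0 y2=0 y3=0 y4=0
  y1=0 y2=0 y3=1 y4=0
  y1=0 y2=1 y3=1 y4=0
  y1=1 y2=1 y3=1 y4=0
  y1=1 y2=1 y3=1 y4=1
Count: 5.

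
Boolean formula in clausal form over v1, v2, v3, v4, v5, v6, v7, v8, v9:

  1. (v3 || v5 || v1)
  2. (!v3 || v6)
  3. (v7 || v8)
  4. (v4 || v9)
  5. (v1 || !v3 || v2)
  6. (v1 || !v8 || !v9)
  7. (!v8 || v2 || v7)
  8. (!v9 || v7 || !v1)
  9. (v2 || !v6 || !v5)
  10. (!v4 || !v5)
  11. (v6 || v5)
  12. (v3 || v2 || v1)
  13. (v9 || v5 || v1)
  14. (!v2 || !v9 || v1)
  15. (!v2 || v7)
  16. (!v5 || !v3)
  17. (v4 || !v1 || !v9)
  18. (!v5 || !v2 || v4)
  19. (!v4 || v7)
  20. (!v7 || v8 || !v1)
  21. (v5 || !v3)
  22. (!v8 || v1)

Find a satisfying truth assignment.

v1=True  v2=False  v3=False  v4=True  v5=False  v6=True  v7=True  v8=True  v9=True

Try v1 = True.
The remaining clauses are satisfied by v2 = False, v3 = False, v4 = True, v5 = False, v6 = True, v7 = True, v8 = True, v9 = True.
Every clause has at least one true literal under this assignment.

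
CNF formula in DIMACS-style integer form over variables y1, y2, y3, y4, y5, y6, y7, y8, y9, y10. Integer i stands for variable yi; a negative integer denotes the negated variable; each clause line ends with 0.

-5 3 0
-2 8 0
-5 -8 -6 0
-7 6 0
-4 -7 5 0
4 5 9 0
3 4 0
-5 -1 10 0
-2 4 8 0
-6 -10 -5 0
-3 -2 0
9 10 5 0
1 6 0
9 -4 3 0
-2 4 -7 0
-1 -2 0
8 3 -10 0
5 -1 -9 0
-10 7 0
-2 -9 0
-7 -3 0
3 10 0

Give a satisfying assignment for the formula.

y1=False, y2=False, y3=True, y4=False, y5=False, y6=True, y7=False, y8=False, y9=True, y10=False

Check each clause:
  1. (y3 OR NOT y5) — y3 is true.
  2. (NOT y2 OR y8) — NOT y2 is true.
  3. (NOT y5 OR NOT y6 OR NOT y8) — NOT y8 is true.
  4. (y6 OR NOT y7) — NOT y7 is true.
  5. (NOT y7 OR NOT y4 OR y5) — NOT y7 is true.
  6. (y9 OR y4 OR y5) — y9 is true.
  7. (y3 OR y4) — y3 is true.
  8. (y10 OR NOT y1 OR NOT y5) — NOT y5 is true.
  9. (NOT y2 OR y4 OR y8) — NOT y2 is true.
  10. (NOT y5 OR NOT y6 OR NOT y10) — NOT y5 is true.
  11. (NOT y3 OR NOT y2) — NOT y2 is true.
  12. (y9 OR y10 OR y5) — y9 is true.
  13. (y1 OR y6) — y6 is true.
  14. (y3 OR NOT y4 OR y9) — y9 is true.
  15. (y4 OR NOT y2 OR NOT y7) — NOT y7 is true.
  16. (NOT y1 OR NOT y2) — NOT y1 is true.
  17. (y8 OR NOT y10 OR y3) — y3 is true.
  18. (y5 OR NOT y1 OR NOT y9) — NOT y1 is true.
  19. (y7 OR NOT y10) — NOT y10 is true.
  20. (NOT y2 OR NOT y9) — NOT y2 is true.
  21. (NOT y7 OR NOT y3) — NOT y7 is true.
  22. (y10 OR y3) — y3 is true.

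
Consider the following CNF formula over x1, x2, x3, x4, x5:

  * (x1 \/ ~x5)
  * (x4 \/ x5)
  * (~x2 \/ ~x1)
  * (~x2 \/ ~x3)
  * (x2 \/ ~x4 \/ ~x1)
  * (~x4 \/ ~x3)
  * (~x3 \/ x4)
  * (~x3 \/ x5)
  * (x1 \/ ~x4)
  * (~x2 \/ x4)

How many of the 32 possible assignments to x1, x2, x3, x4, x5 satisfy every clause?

1

Satisfying assignments:
  x1=T x2=F x3=F x4=F x5=T
That's 1 in total.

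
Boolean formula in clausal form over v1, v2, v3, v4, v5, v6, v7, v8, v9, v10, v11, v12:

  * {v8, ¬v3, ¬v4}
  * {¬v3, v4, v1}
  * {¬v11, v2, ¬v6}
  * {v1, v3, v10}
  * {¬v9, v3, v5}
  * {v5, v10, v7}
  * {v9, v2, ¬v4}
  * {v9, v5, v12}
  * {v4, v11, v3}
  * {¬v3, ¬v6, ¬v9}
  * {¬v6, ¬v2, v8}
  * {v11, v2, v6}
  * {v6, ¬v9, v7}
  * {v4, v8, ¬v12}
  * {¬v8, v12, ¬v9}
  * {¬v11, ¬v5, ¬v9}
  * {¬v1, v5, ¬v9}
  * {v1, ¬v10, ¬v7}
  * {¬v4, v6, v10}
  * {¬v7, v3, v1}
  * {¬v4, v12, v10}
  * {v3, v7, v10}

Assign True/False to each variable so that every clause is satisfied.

v1=1, v2=1, v3=1, v4=0, v5=1, v6=1, v7=1, v8=1, v9=0, v10=1, v11=0, v12=1

Try v1 = True.
Set v2 = True and propagate.
The remaining clauses are satisfied by v3 = True, v4 = False, v5 = True, v6 = True, v7 = True, v8 = True, v9 = False, v10 = True, v11 = False, v12 = True.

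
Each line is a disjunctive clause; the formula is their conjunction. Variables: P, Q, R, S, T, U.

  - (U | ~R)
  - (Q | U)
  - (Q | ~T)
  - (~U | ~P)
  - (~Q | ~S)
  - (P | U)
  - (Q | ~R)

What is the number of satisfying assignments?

Satisfying assignments:
  P=F Q=F R=F S=F T=F U=T
  P=F Q=F R=F S=T T=F U=T
  P=F Q=T R=F S=F T=F U=T
  P=F Q=T R=F S=F T=T U=T
  P=F Q=T R=T S=F T=F U=T
  P=F Q=T R=T S=F T=T U=T
  P=T Q=T R=F S=F T=F U=F
  P=T Q=T R=F S=F T=T U=F
Count: 8.

8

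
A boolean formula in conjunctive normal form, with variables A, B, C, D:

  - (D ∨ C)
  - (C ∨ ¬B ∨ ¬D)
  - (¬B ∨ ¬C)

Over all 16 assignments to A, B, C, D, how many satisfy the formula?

6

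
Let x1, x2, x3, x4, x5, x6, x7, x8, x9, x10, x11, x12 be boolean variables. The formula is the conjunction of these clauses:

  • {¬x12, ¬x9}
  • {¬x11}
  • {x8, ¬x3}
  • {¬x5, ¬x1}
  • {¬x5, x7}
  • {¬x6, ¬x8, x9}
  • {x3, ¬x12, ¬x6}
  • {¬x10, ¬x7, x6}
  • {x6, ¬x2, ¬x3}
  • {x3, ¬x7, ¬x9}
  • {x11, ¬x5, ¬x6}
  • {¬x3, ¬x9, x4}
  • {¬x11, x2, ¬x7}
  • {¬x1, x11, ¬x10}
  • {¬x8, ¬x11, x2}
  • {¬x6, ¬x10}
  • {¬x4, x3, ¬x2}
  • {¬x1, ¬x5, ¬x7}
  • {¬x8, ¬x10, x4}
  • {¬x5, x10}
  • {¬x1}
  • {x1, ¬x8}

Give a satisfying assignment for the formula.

The clause (¬x11) is unit: x11 must be False.
The clause (¬x1) is unit: x1 must be False.
(¬x8) is a unit clause, so x8 = False.
(¬x3) is a unit clause, so x3 = False.
Pure literal: x4 appears only negated; assign x4 = False.
Pure literal: x5 appears only negated; assign x5 = False.
Branch on x6: take x6 = False.
Branch on x7: take x7 = False.
The remaining clauses are satisfied by x2 = True, x9 = True, x10 = False, x12 = False.

x1=F, x2=T, x3=F, x4=F, x5=F, x6=F, x7=F, x8=F, x9=T, x10=F, x11=F, x12=F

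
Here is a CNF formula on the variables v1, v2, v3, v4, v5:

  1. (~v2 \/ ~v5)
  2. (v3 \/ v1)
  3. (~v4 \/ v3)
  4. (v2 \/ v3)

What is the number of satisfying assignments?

Case analysis on v3 and v2:
  v3=T, v2=T: remaining (v1,v4,v5) ∈ {(F,F,F); (F,T,F); (T,F,F); (T,T,F)} — 4.
  v3=T, v2=F: v1, v4, v5 free → 2^3 = 8.
  v3=F, v2=T: remaining (v1,v4,v5) ∈ {(T,F,F)} — 1.
  v3=F, v2=F: a clause becomes empty — 0.
Total: 4 + 8 + 1 + 0 = 13.

13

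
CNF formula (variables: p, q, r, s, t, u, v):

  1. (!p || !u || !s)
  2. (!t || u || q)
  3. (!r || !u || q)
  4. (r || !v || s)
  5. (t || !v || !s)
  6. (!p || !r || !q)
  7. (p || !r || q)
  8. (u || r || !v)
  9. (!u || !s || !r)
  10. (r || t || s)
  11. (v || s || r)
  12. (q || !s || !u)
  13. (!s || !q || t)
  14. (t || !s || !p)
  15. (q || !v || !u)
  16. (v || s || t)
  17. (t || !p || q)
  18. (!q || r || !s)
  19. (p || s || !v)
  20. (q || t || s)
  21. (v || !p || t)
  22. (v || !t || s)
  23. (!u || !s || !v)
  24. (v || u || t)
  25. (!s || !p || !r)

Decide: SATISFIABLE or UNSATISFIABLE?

SATISFIABLE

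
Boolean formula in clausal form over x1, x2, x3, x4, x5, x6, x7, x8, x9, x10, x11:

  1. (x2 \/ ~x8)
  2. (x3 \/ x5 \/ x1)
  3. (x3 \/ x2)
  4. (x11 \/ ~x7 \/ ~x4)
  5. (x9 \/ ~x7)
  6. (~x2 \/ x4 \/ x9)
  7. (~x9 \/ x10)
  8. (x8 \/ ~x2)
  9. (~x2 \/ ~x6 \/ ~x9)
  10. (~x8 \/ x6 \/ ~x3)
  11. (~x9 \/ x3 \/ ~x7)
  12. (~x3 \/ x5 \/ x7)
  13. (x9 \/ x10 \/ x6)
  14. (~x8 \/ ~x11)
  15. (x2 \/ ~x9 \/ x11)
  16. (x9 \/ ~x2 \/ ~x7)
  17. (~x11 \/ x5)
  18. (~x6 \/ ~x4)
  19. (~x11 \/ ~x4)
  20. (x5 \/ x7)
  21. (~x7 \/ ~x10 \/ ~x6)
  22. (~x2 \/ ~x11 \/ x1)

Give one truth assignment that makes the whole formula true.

x5 occurs only positively in the remaining clauses — set x5 = True.
Try x1 = False.
For the remaining variables, x2 = True, x3 = False, x4 = True, x6 = False, x7 = False, x8 = True, x9 = False, x10 = True, x11 = False works.

x1 = F, x2 = T, x3 = F, x4 = T, x5 = T, x6 = F, x7 = F, x8 = T, x9 = F, x10 = T, x11 = F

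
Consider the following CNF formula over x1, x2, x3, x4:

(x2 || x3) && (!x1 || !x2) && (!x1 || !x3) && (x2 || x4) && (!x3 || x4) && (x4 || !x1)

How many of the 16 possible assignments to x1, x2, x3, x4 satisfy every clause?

The models are:
  x1=F x2=F x3=T x4=T
  x1=F x2=T x3=F x4=F
  x1=F x2=T x3=F x4=T
  x1=F x2=T x3=T x4=T
Count: 4.

4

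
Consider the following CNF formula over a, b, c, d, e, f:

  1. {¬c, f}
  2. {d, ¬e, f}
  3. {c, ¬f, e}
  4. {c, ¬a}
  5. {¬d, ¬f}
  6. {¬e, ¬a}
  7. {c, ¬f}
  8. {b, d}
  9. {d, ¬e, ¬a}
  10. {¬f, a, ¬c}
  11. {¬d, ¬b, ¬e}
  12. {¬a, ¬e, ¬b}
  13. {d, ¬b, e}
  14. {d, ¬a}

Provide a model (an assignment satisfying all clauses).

Set a = False and propagate.
For the remaining variables, b = True, c = False, d = True, e = False, f = False works.
Every clause has at least one true literal under this assignment.

a=False  b=True  c=False  d=True  e=False  f=False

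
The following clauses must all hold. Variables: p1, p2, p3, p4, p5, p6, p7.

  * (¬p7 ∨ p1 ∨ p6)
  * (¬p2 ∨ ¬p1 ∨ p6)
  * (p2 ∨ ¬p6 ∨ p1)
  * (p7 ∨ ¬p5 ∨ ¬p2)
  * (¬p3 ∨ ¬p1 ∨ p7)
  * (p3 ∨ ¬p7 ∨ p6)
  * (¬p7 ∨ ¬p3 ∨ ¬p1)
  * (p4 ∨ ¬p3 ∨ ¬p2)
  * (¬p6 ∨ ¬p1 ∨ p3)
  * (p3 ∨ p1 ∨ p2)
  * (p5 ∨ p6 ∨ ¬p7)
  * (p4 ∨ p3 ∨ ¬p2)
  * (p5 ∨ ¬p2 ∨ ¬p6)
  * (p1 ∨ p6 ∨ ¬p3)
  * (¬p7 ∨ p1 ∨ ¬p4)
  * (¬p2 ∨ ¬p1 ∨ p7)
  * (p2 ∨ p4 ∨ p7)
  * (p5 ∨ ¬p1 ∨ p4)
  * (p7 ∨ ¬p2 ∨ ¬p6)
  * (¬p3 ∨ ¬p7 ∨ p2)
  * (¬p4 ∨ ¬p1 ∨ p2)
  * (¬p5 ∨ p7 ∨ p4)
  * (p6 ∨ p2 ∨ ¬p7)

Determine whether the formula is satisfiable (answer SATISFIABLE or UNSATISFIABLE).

SATISFIABLE

Set p1 = False and propagate.
The remaining clauses are satisfied by p2 = True, p3 = False, p4 = True, p5 = False, p6 = False, p7 = False.
So p1=False  p2=True  p3=False  p4=True  p5=False  p6=False  p7=False is a satisfying assignment.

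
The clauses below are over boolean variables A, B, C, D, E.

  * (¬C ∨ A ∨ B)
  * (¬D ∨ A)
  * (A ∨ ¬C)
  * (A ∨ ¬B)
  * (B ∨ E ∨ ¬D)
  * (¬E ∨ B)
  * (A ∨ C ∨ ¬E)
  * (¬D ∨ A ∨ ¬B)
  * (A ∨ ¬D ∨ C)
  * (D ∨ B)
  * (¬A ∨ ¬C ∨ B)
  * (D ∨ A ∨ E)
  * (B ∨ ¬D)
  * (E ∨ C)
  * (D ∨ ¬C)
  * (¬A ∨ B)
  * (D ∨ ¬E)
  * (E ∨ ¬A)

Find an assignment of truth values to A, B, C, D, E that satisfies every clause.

A=T, B=T, C=T, D=T, E=T

Set A = True and propagate.
  then B is forced to True.
  then E is forced to True.
  then D is forced to True.
C is now unconstrained; take C = True.
Every clause has at least one true literal under this assignment.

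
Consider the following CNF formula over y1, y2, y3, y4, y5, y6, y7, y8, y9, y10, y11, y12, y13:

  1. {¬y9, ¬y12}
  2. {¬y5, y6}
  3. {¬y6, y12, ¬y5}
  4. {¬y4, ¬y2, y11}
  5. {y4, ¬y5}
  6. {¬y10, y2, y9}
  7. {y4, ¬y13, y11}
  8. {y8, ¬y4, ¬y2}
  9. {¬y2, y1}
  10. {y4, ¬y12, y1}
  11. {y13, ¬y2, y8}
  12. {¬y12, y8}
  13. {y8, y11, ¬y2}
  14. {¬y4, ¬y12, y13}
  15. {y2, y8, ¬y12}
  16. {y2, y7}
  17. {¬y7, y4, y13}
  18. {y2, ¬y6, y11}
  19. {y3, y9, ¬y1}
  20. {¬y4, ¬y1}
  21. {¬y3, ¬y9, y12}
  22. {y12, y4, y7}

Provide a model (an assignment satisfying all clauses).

y1=False, y2=False, y3=True, y4=True, y5=False, y6=False, y7=True, y8=False, y9=False, y10=False, y11=True, y12=False, y13=False

Pure literal: y5 appears only negated; assign y5 = False.
y10 occurs only negated in the remaining clauses — set y10 = False.
Try y1 = False.
  then y2 is forced to False.
  then y7 is forced to True.
Set y3 = True and propagate.
The remaining clauses are satisfied by y4 = True, y6 = False, y8 = False, y9 = False, y11 = True, y12 = False, y13 = False.
Every clause has at least one true literal under this assignment.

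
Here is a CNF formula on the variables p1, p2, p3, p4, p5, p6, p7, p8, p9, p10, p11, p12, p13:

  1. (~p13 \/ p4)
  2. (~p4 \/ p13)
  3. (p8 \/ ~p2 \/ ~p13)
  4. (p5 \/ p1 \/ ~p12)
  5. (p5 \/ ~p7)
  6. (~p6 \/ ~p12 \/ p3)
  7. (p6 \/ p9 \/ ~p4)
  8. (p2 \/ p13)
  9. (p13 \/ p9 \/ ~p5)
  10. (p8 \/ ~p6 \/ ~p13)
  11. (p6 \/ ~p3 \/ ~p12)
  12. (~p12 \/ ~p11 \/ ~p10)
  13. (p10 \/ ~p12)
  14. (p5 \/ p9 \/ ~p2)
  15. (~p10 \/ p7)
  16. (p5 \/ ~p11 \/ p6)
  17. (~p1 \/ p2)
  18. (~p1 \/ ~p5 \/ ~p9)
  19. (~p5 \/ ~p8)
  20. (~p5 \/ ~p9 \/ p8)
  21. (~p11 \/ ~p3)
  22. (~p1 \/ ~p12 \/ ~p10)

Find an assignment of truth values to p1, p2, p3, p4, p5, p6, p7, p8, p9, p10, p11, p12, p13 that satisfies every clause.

Pure literal: p11 appears only negated; assign p11 = False.
p12 occurs only negated in the remaining clauses — set p12 = False.
Branch on p1: take p1 = True.
  then p2 is forced to True.
Branch on p4: take p4 = False.
  then p13 is forced to False.
For the remaining variables, p3 = False, p5 = False, p6 = True, p7 = False, p8 = False, p9 = True, p10 = False works.

p1=T, p2=T, p3=F, p4=F, p5=F, p6=T, p7=F, p8=F, p9=T, p10=F, p11=F, p12=F, p13=F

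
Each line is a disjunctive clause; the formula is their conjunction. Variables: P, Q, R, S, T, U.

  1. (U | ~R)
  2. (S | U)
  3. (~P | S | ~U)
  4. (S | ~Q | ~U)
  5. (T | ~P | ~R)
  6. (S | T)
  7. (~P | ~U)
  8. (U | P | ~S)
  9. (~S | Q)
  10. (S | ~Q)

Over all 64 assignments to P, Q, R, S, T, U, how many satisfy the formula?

Satisfying assignments:
  P=0 Q=0 R=0 S=0 T=1 U=1
  P=0 Q=0 R=1 S=0 T=1 U=1
  P=0 Q=1 R=0 S=1 T=0 U=1
  P=0 Q=1 R=0 S=1 T=1 U=1
  P=0 Q=1 R=1 S=1 T=0 U=1
  P=0 Q=1 R=1 S=1 T=1 U=1
  P=1 Q=1 R=0 S=1 T=0 U=0
  P=1 Q=1 R=0 S=1 T=1 U=0
Count: 8.

8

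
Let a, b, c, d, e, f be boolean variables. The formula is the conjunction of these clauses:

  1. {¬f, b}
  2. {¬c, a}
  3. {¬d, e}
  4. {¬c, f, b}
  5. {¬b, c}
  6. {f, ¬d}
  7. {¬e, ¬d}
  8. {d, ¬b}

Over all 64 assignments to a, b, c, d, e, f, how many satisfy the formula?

The models are:
  a=0 b=0 c=0 d=0 e=0 f=0
  a=0 b=0 c=0 d=0 e=1 f=0
  a=1 b=0 c=0 d=0 e=0 f=0
  a=1 b=0 c=0 d=0 e=1 f=0
That's 4 in total.

4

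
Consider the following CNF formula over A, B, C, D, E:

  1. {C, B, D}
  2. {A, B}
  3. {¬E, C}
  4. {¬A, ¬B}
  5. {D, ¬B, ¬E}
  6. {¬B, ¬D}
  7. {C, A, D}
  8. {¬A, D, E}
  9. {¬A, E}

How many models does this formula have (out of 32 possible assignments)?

The models are:
  A=0 B=1 C=1 D=0 E=0
  A=1 B=0 C=1 D=0 E=1
  A=1 B=0 C=1 D=1 E=1
That's 3 in total.

3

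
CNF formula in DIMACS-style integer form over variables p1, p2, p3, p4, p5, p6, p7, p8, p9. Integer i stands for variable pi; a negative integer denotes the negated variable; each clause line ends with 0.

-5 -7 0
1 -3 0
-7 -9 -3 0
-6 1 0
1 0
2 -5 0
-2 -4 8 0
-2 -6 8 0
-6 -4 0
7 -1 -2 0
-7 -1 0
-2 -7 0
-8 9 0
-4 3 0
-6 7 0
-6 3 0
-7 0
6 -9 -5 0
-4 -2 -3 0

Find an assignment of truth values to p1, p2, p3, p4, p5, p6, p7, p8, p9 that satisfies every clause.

Unit propagation: (p1) forces p1 = True.
The clause (¬p7) is unit: p7 must be False.
(¬p2) is a unit clause, so p2 = False.
The clause (¬p5) is unit: p5 must be False.
Unit propagation: (¬p6) forces p6 = False.
p4 occurs only negated in the remaining clauses — set p4 = False.
p9 occurs only positively in the remaining clauses — set p9 = True.
p3, p8 are now unconstrained; take p3 = False, p8 = True.

p1=1  p2=0  p3=0  p4=0  p5=0  p6=0  p7=0  p8=1  p9=1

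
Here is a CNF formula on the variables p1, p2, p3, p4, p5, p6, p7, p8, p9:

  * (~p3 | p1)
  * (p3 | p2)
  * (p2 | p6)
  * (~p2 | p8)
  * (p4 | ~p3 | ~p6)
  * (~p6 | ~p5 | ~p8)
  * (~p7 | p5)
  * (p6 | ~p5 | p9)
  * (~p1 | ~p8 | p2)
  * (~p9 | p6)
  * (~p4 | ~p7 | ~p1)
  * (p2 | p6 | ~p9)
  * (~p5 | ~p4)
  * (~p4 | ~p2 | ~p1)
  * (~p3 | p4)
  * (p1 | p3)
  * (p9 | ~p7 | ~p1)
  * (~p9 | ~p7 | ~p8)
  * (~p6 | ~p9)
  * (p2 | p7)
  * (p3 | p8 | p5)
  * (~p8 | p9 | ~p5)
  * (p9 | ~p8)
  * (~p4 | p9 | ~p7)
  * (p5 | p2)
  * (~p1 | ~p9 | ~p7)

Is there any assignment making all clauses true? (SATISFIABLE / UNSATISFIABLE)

p9 = True:
  propagation gives p6=True; an empty clause results — contradiction.
p9 = False:
  propagation gives p8=False, p2=False, p3=True, p1=True; an empty clause results — contradiction.
Every branch closes, so no satisfying assignment exists.

UNSATISFIABLE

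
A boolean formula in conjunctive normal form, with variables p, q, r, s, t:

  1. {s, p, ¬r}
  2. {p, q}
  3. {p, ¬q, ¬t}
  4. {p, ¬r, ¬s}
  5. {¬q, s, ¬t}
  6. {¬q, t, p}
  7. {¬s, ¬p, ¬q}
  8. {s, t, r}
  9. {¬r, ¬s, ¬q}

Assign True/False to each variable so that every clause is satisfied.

p = True  q = False  r = False  s = False  t = True

Check each clause:
  1. {p, ¬r, s} — p is true.
  2. {p, q} — p is true.
  3. {p, ¬q, ¬t} — p is true.
  4. {¬s, p, ¬r} — p is true.
  5. {s, ¬q, ¬t} — ¬q is true.
  6. {p, ¬q, t} — p is true.
  7. {¬p, ¬q, ¬s} — ¬s is true.
  8. {s, t, r} — t is true.
  9. {¬r, ¬s, ¬q} — ¬s is true.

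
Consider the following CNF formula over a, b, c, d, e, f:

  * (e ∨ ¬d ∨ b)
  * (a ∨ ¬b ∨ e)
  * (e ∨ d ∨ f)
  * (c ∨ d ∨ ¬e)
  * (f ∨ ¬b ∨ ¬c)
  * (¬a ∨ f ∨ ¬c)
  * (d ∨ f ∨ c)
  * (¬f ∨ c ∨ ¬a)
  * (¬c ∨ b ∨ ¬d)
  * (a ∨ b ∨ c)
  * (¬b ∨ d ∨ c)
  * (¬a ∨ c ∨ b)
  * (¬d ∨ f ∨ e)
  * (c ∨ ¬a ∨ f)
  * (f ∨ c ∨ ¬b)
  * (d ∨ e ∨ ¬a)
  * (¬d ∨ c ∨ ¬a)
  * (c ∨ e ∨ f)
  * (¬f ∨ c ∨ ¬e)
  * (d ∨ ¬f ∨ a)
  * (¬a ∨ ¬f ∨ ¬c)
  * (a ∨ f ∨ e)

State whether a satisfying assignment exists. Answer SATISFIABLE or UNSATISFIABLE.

SATISFIABLE

Set a = False and propagate.
Branch on b: take b = False.
  then c is forced to True.
  then d is forced to False.
  then f is forced to False.
  then e is forced to True.
Every clause has at least one true literal under this assignment.
So a=False, b=False, c=True, d=False, e=True, f=False is a satisfying assignment.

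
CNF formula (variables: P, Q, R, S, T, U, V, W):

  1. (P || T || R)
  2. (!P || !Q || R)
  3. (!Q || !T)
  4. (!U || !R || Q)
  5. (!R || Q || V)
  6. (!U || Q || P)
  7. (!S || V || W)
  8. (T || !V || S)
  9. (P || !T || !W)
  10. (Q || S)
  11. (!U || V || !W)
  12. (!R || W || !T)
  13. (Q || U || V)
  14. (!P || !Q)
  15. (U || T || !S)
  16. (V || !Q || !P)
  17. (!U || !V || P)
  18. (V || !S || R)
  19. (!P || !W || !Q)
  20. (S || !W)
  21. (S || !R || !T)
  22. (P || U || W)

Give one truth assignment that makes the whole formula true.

P=True  Q=False  R=False  S=True  T=True  U=True  V=True  W=True

Set P = True and propagate.
  then Q is forced to False.
  then S is forced to True.
For the remaining variables, R = False, T = True, U = True, V = True, W = True works.
Every clause has at least one true literal under this assignment.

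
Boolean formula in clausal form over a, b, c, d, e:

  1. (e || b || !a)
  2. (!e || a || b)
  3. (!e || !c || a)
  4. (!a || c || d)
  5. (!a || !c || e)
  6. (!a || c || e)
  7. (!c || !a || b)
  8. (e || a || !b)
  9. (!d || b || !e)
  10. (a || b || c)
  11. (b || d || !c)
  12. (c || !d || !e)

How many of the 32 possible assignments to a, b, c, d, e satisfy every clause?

4

Satisfying assignments:
  a=F b=F c=T d=T e=F
  a=F b=T c=F d=F e=T
  a=T b=T c=T d=F e=T
  a=T b=T c=T d=T e=T
Count: 4.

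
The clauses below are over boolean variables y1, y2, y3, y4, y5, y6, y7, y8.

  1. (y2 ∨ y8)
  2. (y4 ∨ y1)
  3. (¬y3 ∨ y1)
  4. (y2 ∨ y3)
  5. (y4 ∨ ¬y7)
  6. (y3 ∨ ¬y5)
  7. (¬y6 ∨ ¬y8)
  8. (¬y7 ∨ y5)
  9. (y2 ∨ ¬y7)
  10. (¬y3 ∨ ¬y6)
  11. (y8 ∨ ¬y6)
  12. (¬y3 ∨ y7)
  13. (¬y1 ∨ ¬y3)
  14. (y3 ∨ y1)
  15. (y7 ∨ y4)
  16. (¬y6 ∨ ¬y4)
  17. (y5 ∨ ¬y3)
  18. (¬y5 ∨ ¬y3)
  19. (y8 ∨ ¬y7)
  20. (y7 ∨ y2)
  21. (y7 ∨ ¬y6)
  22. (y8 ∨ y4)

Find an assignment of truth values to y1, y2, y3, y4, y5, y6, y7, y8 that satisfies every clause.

y1=True, y2=True, y3=False, y4=True, y5=False, y6=False, y7=False, y8=False

Pure literal: y2 appears only positively; assign y2 = True.
Pure literal: y6 appears only negated; assign y6 = False.
Set y1 = True and propagate.
  then y3 is forced to False.
  then y5 is forced to False.
  then y7 is forced to False.
  then y4 is forced to True.
y8 is now unconstrained; take y8 = False.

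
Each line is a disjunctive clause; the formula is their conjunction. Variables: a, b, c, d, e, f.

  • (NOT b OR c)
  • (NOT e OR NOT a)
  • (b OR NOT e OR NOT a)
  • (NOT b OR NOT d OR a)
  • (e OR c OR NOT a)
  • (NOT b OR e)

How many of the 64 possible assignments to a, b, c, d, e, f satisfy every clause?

22

Case analysis on a and b:
  a=T, b=T: a clause becomes empty — 0.
  a=T, b=F: remaining (c,d,e,f) ∈ {(T,F,F,F); (T,F,F,T); (T,T,F,F); (T,T,F,T)} — 4.
  a=F, b=T: remaining (c,d,e,f) ∈ {(T,F,T,F); (T,F,T,T)} — 2.
  a=F, b=F: c, d, e, f free → 2^4 = 16.
Total: 0 + 4 + 2 + 16 = 22.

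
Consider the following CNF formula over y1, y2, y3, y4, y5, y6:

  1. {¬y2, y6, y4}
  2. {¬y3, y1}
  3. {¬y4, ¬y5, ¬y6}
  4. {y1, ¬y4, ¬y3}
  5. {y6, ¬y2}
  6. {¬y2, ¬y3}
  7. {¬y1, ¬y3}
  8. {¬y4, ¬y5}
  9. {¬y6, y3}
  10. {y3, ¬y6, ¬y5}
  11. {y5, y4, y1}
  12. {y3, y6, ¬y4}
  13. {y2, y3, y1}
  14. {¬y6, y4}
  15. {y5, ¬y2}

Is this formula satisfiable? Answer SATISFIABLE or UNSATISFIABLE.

Branch on y1: take y1 = True.
  then y3 is forced to False.
  then y6 is forced to False.
  then y2 is forced to False.
  then y4 is forced to False.
y5 is now unconstrained; take y5 = False.
Every clause has at least one true literal under this assignment.
So y1=1, y2=0, y3=0, y4=0, y5=0, y6=0 is a satisfying assignment.

SATISFIABLE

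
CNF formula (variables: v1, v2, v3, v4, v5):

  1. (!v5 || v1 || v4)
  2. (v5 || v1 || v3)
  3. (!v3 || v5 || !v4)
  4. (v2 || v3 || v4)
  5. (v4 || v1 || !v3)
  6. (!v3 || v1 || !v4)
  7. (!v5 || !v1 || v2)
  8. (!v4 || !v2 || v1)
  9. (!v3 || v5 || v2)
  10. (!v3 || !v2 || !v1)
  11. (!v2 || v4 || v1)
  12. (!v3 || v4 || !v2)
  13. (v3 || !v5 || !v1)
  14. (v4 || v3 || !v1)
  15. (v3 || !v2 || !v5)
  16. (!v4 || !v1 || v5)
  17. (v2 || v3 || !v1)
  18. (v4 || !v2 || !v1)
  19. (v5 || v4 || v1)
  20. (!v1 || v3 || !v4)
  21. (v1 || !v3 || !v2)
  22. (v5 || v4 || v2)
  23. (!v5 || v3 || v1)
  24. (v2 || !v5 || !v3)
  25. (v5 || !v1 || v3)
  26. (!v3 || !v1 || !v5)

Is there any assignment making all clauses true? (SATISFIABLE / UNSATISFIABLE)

v1 = True:
  v3 = True:
    propagation gives v2=False, v5=False; an empty clause results — contradiction.
  v3 = False:
    propagation gives v5=False; an empty clause results — contradiction.
v1 = False:
  v3 = True:
    propagation gives v4=True; an empty clause results — contradiction.
  v3 = False:
    propagation gives v5=True; an empty clause results — contradiction.
Every branch closes, so no satisfying assignment exists.

UNSATISFIABLE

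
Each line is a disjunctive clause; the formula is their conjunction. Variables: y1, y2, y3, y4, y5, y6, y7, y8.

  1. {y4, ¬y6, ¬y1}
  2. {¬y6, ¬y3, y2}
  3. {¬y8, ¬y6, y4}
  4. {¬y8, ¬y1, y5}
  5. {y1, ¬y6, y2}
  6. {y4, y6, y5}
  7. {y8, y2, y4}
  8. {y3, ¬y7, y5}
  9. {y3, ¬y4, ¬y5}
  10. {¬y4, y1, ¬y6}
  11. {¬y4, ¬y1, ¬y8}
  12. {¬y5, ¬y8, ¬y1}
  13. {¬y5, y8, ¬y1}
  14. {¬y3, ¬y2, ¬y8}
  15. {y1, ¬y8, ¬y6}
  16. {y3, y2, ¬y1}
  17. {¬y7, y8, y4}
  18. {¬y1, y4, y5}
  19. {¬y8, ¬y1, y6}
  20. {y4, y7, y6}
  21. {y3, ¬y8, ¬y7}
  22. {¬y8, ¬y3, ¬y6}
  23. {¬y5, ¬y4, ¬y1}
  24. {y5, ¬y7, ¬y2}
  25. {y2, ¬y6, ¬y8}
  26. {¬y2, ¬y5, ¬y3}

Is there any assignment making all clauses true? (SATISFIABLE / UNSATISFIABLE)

Try y1 = False.
Set y2 = True and propagate.
Branch on y3: take y3 = False.
For the remaining variables, y4 = True, y5 = False, y6 = False, y7 = False, y8 = True works.
So y1=F, y2=T, y3=F, y4=T, y5=F, y6=F, y7=F, y8=T is a satisfying assignment.

SATISFIABLE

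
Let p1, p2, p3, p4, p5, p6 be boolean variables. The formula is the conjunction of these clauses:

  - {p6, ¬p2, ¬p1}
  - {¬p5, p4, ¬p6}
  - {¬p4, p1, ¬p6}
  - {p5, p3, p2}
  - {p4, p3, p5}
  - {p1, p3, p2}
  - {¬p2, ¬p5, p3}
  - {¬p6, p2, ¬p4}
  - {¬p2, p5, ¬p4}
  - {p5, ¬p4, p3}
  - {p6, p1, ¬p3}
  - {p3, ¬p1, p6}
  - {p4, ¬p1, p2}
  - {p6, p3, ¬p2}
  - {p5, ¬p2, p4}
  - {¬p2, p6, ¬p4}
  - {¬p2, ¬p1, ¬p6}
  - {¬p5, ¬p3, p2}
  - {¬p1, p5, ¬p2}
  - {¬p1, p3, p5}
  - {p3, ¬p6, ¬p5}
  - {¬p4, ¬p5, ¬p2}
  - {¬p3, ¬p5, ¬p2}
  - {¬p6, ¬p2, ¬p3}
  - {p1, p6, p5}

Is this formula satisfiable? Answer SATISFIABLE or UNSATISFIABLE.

SATISFIABLE

Branch on p1: take p1 = True.
Set p2 = False and propagate.
  then p4 is forced to True.
  then p6 is forced to False.
  then p3 is forced to True.
  then p5 is forced to False.
So p1=T, p2=F, p3=T, p4=T, p5=F, p6=F is a satisfying assignment.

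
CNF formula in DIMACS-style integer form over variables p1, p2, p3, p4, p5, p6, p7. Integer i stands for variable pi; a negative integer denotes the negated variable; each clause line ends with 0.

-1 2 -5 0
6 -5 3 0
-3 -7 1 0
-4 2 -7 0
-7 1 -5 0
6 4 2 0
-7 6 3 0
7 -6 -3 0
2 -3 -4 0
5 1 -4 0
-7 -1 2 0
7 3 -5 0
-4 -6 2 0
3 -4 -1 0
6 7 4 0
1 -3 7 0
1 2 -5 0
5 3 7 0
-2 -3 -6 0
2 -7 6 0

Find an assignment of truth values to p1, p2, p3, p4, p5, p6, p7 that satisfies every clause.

p1=1, p2=1, p3=1, p4=0, p5=1, p6=0, p7=1

Check each clause:
  1. (NOT p5 OR NOT p1 OR p2) — p2 is true.
  2. (p3 OR NOT p5 OR p6) — p3 is true.
  3. (NOT p7 OR NOT p3 OR p1) — p1 is true.
  4. (NOT p7 OR NOT p4 OR p2) — p2 is true.
  5. (p1 OR NOT p5 OR NOT p7) — p1 is true.
  6. (p4 OR p6 OR p2) — p2 is true.
  7. (p6 OR p3 OR NOT p7) — p3 is true.
  8. (NOT p3 OR p7 OR NOT p6) — NOT p6 is true.
  9. (NOT p3 OR p2 OR NOT p4) — p2 is true.
  10. (p5 OR p1 OR NOT p4) — p1 is true.
  11. (NOT p1 OR NOT p7 OR p2) — p2 is true.
  12. (p3 OR p7 OR NOT p5) — p3 is true.
  13. (NOT p6 OR p2 OR NOT p4) — NOT p6 is true.
  14. (p3 OR NOT p1 OR NOT p4) — p3 is true.
  15. (p4 OR p7 OR p6) — p7 is true.
  16. (p7 OR NOT p3 OR p1) — p1 is true.
  17. (NOT p5 OR p2 OR p1) — p1 is true.
  18. (p7 OR p3 OR p5) — p3 is true.
  19. (NOT p6 OR NOT p3 OR NOT p2) — NOT p6 is true.
  20. (p6 OR NOT p7 OR p2) — p2 is true.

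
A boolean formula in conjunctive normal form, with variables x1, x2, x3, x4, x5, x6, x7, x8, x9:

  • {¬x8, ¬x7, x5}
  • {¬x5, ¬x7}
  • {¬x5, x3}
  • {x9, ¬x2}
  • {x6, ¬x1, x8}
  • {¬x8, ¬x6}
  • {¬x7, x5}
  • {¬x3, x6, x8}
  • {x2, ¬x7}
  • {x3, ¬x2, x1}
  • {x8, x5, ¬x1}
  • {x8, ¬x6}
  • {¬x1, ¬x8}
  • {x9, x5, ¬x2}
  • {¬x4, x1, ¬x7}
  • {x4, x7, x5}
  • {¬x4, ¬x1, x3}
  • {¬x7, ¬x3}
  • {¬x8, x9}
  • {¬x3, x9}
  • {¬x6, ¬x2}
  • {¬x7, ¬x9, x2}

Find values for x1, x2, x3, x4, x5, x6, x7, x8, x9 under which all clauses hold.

x1=0  x2=0  x3=1  x4=0  x5=1  x6=0  x7=0  x8=1  x9=1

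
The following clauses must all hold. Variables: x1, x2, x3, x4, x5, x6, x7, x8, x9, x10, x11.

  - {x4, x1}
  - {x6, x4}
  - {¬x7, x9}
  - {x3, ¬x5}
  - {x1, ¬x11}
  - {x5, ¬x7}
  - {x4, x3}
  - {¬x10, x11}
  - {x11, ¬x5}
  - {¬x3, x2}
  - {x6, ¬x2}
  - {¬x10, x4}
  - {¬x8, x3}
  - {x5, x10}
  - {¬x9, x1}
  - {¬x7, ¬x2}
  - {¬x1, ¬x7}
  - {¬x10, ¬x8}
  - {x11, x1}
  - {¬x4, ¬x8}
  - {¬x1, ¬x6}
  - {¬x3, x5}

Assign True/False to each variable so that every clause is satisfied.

x1 = T, x2 = F, x3 = F, x4 = T, x5 = F, x6 = F, x7 = F, x8 = F, x9 = F, x10 = T, x11 = T

Check each clause:
  1. {x4, x1} — x1 is true.
  2. {x4, x6} — x4 is true.
  3. {¬x7, x9} — ¬x7 is true.
  4. {¬x5, x3} — ¬x5 is true.
  5. {x1, ¬x11} — x1 is true.
  6. {¬x7, x5} — ¬x7 is true.
  7. {x4, x3} — x4 is true.
  8. {¬x10, x11} — x11 is true.
  9. {x11, ¬x5} — x11 is true.
  10. {x2, ¬x3} — ¬x3 is true.
  11. {¬x2, x6} — ¬x2 is true.
  12. {¬x10, x4} — x4 is true.
  13. {x3, ¬x8} — ¬x8 is true.
  14. {x5, x10} — x10 is true.
  15. {x1, ¬x9} — x1 is true.
  16. {¬x2, ¬x7} — ¬x7 is true.
  17. {¬x1, ¬x7} — ¬x7 is true.
  18. {¬x8, ¬x10} — ¬x8 is true.
  19. {x11, x1} — x1 is true.
  20. {¬x8, ¬x4} — ¬x8 is true.
  21. {¬x1, ¬x6} — ¬x6 is true.
  22. {x5, ¬x3} — ¬x3 is true.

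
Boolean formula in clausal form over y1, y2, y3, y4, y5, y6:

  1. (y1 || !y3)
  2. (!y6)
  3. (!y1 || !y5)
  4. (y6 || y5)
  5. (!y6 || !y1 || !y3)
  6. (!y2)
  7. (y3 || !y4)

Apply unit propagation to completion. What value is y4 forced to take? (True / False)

(!y6) is a unit clause: y6 = False.
(y5 || y6): since y6 = False, the clause reduces to (y5). y5 = True.
In (!y1 || !y5), !y5 is now false; !y1 must hold, so y1 = False.
(y1 || !y3) with y1 = False leaves only !y3, so y3 = False.
(!y2) is a unit clause: y2 = False.
(!y4 || y3): since y3 = False, the clause reduces to (!y4). y4 = False.

False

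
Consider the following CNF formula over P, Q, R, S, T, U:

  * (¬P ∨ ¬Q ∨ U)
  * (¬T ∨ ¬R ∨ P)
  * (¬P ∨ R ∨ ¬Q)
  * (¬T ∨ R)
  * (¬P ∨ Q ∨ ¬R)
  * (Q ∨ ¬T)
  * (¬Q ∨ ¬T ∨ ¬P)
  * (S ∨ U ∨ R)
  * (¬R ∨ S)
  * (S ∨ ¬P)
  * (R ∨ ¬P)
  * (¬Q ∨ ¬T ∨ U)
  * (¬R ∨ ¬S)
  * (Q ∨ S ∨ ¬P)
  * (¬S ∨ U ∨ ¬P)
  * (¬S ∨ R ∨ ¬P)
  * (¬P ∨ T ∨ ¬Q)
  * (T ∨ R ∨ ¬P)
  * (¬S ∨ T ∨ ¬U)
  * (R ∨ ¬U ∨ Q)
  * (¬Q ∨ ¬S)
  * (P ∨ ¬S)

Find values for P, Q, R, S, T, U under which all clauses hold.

P = 0, Q = 1, R = 0, S = 0, T = 0, U = 1

Set P = False and propagate.
  then S is forced to False.
  then R is forced to False.
  then T is forced to False.
  then U is forced to True.
  then Q is forced to True.
Check each clause:
  1. (¬P ∨ ¬Q ∨ U) — ¬P is true.
  2. (P ∨ ¬T ∨ ¬R) — ¬T is true.
  3. (¬P ∨ R ∨ ¬Q) — ¬P is true.
  4. (R ∨ ¬T) — ¬T is true.
  5. (¬R ∨ ¬P ∨ Q) — Q is true.
  6. (¬T ∨ Q) — Q is true.
  7. (¬T ∨ ¬P ∨ ¬Q) — ¬T is true.
  8. (U ∨ S ∨ R) — U is true.
  9. (¬R ∨ S) — ¬R is true.
  10. (S ∨ ¬P) — ¬P is true.
  11. (¬P ∨ R) — ¬P is true.
  12. (¬Q ∨ ¬T ∨ U) — ¬T is true.
  13. (¬R ∨ ¬S) — ¬S is true.
  14. (Q ∨ ¬P ∨ S) — Q is true.
  15. (¬P ∨ U ∨ ¬S) — ¬S is true.
  16. (¬S ∨ R ∨ ¬P) — ¬S is true.
  17. (¬P ∨ T ∨ ¬Q) — ¬P is true.
  18. (T ∨ ¬P ∨ R) — ¬P is true.
  19. (¬S ∨ T ∨ ¬U) — ¬S is true.
  20. (¬U ∨ R ∨ Q) — Q is true.
  21. (¬Q ∨ ¬S) — ¬S is true.
  22. (¬S ∨ P) — ¬S is true.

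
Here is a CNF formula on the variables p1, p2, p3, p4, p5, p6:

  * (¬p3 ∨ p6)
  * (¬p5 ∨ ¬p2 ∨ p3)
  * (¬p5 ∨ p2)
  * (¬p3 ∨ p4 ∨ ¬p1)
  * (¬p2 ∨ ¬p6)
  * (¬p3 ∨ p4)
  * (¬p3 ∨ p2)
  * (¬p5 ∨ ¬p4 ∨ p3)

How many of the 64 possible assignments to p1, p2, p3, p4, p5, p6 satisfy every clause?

Split on p3, then p2.
  p3=T, p2=T: a clause becomes empty — 0.
  p3=T, p2=F: a clause becomes empty — 0.
  p3=F, p2=T: remaining (p1,p4,p5,p6) ∈ {(F,F,F,F); (F,T,F,F); (T,F,F,F); (T,T,F,F)} — 4.
  p3=F, p2=F: forces p5=F; p1, p4, p6 free → 2^3 = 8.
Total: 0 + 0 + 4 + 8 = 12.

12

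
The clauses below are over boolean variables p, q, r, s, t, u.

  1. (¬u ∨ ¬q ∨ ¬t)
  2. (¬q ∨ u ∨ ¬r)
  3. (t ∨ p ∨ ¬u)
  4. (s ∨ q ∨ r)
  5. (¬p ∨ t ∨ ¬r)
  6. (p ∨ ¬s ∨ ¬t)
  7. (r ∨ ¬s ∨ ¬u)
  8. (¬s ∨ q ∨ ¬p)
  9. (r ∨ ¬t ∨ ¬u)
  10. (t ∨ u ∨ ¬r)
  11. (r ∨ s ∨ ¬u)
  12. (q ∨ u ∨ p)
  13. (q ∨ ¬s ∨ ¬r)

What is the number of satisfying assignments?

10

Case analysis on r and u:
  r=1, u=1: remaining (p,q,s,t) ∈ {(0,0,0,1); (1,0,0,1)} — 2.
  r=1, u=0: remaining (p,q,s,t) ∈ {(1,0,0,1)} — 1.
  r=0, u=1: a clause becomes empty — 0.
  r=0, u=0: 7 of the 16 assignments to (p,q,s,t) work.
Total: 2 + 1 + 0 + 7 = 10.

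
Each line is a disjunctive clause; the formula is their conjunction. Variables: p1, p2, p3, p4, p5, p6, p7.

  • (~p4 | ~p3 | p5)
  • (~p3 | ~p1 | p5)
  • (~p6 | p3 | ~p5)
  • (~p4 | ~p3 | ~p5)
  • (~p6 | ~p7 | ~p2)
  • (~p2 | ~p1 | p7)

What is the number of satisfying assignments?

57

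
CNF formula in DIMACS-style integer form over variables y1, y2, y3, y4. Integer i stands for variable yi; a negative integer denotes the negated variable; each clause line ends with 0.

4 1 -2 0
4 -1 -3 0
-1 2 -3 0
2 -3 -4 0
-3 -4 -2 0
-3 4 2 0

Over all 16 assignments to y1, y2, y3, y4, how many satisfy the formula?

7

Satisfying assignments:
  y1=F y2=F y3=F y4=F
  y1=F y2=F y3=F y4=T
  y1=F y2=T y3=F y4=T
  y1=T y2=F y3=F y4=F
  y1=T y2=F y3=F y4=T
  y1=T y2=T y3=F y4=F
  y1=T y2=T y3=F y4=T
Count: 7.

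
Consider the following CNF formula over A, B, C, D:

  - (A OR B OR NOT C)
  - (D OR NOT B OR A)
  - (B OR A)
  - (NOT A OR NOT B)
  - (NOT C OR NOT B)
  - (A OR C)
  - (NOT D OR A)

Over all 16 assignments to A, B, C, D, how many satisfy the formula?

4

The models are:
  A=1 B=0 C=0 D=0
  A=1 B=0 C=0 D=1
  A=1 B=0 C=1 D=0
  A=1 B=0 C=1 D=1
Count: 4.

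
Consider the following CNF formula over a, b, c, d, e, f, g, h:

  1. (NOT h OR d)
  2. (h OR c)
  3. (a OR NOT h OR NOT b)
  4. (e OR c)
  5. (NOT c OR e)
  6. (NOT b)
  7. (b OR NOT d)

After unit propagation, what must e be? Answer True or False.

True

(NOT b) is a unit clause: b = False.
(NOT d OR b) with b = False leaves only NOT d, so d = False.
(NOT h OR d) with d = False leaves only NOT h, so h = False.
In (h OR c), h is now false; c must hold, so c = True.
In (e OR NOT c), NOT c is now false; e must hold, so e = True.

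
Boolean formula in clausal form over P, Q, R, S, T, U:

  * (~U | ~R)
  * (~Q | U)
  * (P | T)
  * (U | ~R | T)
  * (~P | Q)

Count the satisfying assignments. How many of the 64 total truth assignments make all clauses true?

12

Case analysis on U and P:
  U=1, P=1: remaining (Q,R,S,T) ∈ {(1,0,0,0); (1,0,0,1); (1,0,1,0); (1,0,1,1)} — 4.
  U=1, P=0: remaining (Q,R,S,T) ∈ {(0,0,0,1); (0,0,1,1); (1,0,0,1); (1,0,1,1)} — 4.
  U=0, P=1: a clause becomes empty — 0.
  U=0, P=0: remaining (Q,R,S,T) ∈ {(0,0,0,1); (0,0,1,1); (0,1,0,1); (0,1,1,1)} — 4.
Total: 4 + 4 + 0 + 4 = 12.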